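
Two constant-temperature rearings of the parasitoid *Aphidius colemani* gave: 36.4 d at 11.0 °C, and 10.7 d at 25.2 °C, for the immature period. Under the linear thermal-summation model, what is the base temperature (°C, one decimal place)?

Under the model K = D·(T − T_b), so D₁·(T₁ − T_b) = D₂·(T₂ − T_b).
36.4·(11.0 − T_b) = 10.7·(25.2 − T_b)
T_b = (36.4·11.0 − 10.7·25.2) / (36.4 − 10.7) = 130.76 / 25.7 = 5.088 °C ≈ 5.1 °C.

5.1 °C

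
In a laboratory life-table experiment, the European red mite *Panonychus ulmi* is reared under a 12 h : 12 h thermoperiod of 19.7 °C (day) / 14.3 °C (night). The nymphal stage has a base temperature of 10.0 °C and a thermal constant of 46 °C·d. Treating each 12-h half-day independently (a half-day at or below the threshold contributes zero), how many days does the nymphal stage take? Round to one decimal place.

6.6 days

Day half: max(0, 19.7 − 10.0) × 0.5 = 9.7 × 0.5 = 4.85 DD.
Night half: max(0, 14.3 − 10.0) × 0.5 = 4.3 × 0.5 = 2.15 DD.
Per 24 h: 7.00 DD/day.
Duration = 46 / 7.00 = 6.571 ≈ 6.6 days.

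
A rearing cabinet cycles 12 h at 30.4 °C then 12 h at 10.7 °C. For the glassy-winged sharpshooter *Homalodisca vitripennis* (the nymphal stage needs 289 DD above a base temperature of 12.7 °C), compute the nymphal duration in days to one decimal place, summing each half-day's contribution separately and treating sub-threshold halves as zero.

Day half: max(0, 30.4 − 12.7) × 0.5 = 17.7 × 0.5 = 8.85 DD.
Night half: max(0, 10.7 − 12.7) × 0.5 = 0.0 × 0.5 = 0.00 DD.
Per 24 h: 8.85 DD/day.
Duration = 289 / 8.85 = 32.655 ≈ 32.7 days.

32.7 days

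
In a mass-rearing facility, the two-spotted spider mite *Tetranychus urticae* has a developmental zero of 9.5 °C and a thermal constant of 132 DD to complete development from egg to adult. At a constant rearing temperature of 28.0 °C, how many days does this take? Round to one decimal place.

7.1 days

Daily accumulation = 28.0 − 9.5 = 18.5 DD/day.
Duration = 132 / 18.5 = 7.135 ≈ 7.1 days.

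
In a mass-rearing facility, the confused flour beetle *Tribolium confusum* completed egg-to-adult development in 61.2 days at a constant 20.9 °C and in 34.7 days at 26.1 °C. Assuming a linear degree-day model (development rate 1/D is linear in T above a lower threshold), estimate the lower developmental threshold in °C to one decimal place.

Equal thermal constants: D₁(T₁ − T_b) = D₂(T₂ − T_b).
61.2·(20.9 − T_b) = 34.7·(26.1 − T_b)
T_b = (61.2·20.9 − 34.7·26.1) / (61.2 − 34.7) = 373.41 / 26.5 = 14.091 °C ≈ 14.1 °C.

14.1 °C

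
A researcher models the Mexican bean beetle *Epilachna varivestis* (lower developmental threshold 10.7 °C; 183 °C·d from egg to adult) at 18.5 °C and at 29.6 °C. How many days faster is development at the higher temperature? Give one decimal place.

13.8 days

At 18.5 °C: 183 / (18.5 − 10.7) = 183 / 7.8 = 23.462 d.
At 29.6 °C: 183 / (29.6 − 10.7) = 183 / 18.9 = 9.683 d.
Difference = |23.462 − 9.683| = 13.779 ≈ 13.8 days.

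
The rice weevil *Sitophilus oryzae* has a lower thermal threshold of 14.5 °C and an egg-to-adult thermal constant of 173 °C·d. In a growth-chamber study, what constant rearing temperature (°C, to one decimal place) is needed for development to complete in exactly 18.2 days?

Required daily accumulation = 173 / 18.2 = 9.505 DD/day.
T = T_base + 9.505 = 14.5 + 9.505 = 24.005 ≈ 24.0 °C.

24.0 °C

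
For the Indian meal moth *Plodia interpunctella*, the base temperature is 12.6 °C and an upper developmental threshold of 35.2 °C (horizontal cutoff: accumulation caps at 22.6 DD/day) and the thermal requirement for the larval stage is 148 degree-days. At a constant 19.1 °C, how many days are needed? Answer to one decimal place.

22.8 days

Daily accumulation = 19.1 − 12.6 = 6.5 DD/day.
Duration = 148 / 6.5 = 22.769 ≈ 22.8 days.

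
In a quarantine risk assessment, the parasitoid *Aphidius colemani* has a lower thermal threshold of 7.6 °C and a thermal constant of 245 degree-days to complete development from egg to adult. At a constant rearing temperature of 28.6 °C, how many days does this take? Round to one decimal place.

11.7 days

Daily accumulation = 28.6 − 7.6 = 21.0 DD/day.
Duration = 245 / 21.0 = 11.667 ≈ 11.7 days.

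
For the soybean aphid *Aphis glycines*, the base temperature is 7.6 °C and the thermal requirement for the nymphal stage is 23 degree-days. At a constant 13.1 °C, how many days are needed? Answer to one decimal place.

Daily accumulation = 13.1 − 7.6 = 5.5 DD/day.
Duration = 23 / 5.5 = 4.182 ≈ 4.2 days.

4.2 days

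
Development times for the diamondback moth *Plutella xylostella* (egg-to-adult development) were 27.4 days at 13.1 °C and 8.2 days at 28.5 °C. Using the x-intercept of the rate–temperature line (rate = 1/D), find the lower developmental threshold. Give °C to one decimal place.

Under the model K = D·(T − T_b), so D₁·(T₁ − T_b) = D₂·(T₂ − T_b).
27.4·(13.1 − T_b) = 8.2·(28.5 − T_b)
T_b = (27.4·13.1 − 8.2·28.5) / (27.4 − 8.2) = 125.24 / 19.2 = 6.523 °C ≈ 6.5 °C.

6.5 °C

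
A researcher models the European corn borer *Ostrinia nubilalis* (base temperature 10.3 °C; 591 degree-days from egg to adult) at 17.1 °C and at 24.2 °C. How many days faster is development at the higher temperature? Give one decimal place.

At 17.1 °C: 591 / (17.1 − 10.3) = 591 / 6.8 = 86.912 d.
At 24.2 °C: 591 / (24.2 − 10.3) = 591 / 13.9 = 42.518 d.
Difference = |86.912 − 42.518| = 44.394 ≈ 44.4 days.

44.4 days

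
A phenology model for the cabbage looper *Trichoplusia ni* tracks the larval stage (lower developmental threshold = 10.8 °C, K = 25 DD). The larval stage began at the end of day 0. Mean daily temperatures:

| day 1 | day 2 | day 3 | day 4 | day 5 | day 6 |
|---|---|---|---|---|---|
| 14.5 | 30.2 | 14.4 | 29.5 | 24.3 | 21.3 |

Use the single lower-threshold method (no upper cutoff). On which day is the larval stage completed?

Daily DD above 10.8 °C: 3.7, 19.4, 3.6, 18.7, 13.5, 10.5.
Cumulative: 3.7, 23.1, 26.7, 45.4, 58.9, 69.4.
The total first reaches 25 DD on day 3.

day 3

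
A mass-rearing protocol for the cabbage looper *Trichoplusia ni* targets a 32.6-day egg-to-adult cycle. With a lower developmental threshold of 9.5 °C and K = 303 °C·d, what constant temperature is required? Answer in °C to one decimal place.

18.8 °C

Required daily accumulation = 303 / 32.6 = 9.294 DD/day.
T = T_base + 9.294 = 9.5 + 9.294 = 18.794 ≈ 18.8 °C.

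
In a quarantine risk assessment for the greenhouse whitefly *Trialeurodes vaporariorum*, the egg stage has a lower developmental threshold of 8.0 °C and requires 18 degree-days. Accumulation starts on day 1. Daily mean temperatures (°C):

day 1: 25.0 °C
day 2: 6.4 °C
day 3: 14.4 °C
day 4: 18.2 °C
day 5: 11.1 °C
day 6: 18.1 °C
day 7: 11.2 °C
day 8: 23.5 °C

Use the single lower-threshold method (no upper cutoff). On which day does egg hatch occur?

day 3

Daily DD above 8.0 °C: 17.0, 0.0, 6.4, 10.2, 3.1, 10.1, 3.2, 15.5.
Cumulative: 17.0, 17.0, 23.4, 33.6, 36.7, 46.8, 50.0, 65.5.
The total first reaches 18 DD on day 3.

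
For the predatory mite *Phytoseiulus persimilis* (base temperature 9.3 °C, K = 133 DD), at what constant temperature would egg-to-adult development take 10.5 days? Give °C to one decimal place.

22.0 °C

Required daily accumulation = 133 / 10.5 = 12.667 DD/day.
T = T_base + 12.667 = 9.3 + 12.667 = 21.967 ≈ 22.0 °C.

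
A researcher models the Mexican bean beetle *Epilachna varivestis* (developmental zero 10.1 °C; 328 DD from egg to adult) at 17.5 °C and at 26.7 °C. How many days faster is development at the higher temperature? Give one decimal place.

At 17.5 °C: 328 / (17.5 − 10.1) = 328 / 7.4 = 44.324 d.
At 26.7 °C: 328 / (26.7 − 10.1) = 328 / 16.6 = 19.759 d.
Difference = |44.324 − 19.759| = 24.565 ≈ 24.6 days.

24.6 days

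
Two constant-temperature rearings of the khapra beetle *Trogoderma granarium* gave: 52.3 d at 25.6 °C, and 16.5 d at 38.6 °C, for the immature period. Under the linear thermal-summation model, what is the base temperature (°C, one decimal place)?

19.6 °C

Equal thermal constants: D₁(T₁ − T_b) = D₂(T₂ − T_b).
52.3·(25.6 − T_b) = 16.5·(38.6 − T_b)
T_b = (52.3·25.6 − 16.5·38.6) / (52.3 − 16.5) = 701.98 / 35.8 = 19.608 °C ≈ 19.6 °C.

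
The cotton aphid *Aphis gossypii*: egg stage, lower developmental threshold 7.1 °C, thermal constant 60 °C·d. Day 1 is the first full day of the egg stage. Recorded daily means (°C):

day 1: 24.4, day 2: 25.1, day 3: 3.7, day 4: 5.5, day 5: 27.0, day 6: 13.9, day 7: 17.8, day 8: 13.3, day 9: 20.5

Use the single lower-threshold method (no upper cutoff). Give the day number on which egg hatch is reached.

day 6

Daily DD above 7.1 °C: 17.3, 18.0, 0.0, 0.0, 19.9, 6.8, 10.7, 6.2, 13.4.
Cumulative: 17.3, 35.3, 35.3, 35.3, 55.2, 62.0, 72.7, 78.9, 92.3.
The total first reaches 60 DD on day 6.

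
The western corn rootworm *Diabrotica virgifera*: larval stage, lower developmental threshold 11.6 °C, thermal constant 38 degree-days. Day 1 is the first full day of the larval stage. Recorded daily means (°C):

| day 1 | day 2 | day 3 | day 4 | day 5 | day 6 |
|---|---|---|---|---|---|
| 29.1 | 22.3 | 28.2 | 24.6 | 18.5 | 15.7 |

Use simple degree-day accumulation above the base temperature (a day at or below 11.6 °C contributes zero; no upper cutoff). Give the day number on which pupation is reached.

day 3

Daily DD above 11.6 °C: 17.5, 10.7, 16.6, 13.0, 6.9, 4.1.
Cumulative: 17.5, 28.2, 44.8, 57.8, 64.7, 68.8.
The total first reaches 38 DD on day 3.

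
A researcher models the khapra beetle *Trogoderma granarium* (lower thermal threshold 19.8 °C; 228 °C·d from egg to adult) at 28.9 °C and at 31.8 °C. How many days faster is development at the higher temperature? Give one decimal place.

6.1 days

At 28.9 °C: 228 / (28.9 − 19.8) = 228 / 9.1 = 25.055 d.
At 31.8 °C: 228 / (31.8 − 19.8) = 228 / 12.0 = 19.000 d.
Difference = |25.055 − 19.000| = 6.055 ≈ 6.1 days.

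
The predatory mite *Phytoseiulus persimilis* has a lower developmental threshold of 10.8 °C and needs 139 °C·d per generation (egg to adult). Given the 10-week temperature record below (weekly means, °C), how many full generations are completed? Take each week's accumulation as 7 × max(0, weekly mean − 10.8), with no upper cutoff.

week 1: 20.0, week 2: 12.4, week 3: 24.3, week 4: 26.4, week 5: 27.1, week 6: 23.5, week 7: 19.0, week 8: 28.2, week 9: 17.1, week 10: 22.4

Weekly DD (7 × max(0, T̄ − 10.8)): 64.4, 11.2, 94.5, 109.2, 114.1, 88.9, 57.4, 121.8, 44.1, 81.2.
Season total = 786.8 DD.
Complete generations = ⌊786.8 / 139⌋ = 5.

5 generations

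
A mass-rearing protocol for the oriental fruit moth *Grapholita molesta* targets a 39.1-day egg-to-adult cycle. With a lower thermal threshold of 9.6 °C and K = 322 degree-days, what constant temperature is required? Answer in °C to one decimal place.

17.8 °C

Required daily accumulation = 322 / 39.1 = 8.235 DD/day.
T = T_base + 8.235 = 9.6 + 8.235 = 17.835 ≈ 17.8 °C.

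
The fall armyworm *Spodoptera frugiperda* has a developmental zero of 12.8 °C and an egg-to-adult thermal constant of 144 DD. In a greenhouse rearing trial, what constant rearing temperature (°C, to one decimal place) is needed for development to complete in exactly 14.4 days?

Required daily accumulation = 144 / 14.4 = 10.000 DD/day.
T = T_base + 10.000 = 12.8 + 10.000 = 22.800 ≈ 22.8 °C.

22.8 °C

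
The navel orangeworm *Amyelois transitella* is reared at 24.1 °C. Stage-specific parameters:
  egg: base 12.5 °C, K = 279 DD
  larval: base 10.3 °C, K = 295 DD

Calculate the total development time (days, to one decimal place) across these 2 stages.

egg: 279 / (24.1 − 12.5) = 279 / 11.6 = 24.052 d.
larval: 295 / (24.1 − 10.3) = 295 / 13.8 = 21.377 d.
Sum = 45.429 ≈ 45.4 days.

45.4 days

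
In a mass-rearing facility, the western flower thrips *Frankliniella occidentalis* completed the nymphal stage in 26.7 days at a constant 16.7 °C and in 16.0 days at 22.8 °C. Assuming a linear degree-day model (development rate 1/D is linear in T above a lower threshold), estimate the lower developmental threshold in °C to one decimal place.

7.6 °C

Equal thermal constants: D₁(T₁ − T_b) = D₂(T₂ − T_b).
26.7·(16.7 − T_b) = 16.0·(22.8 − T_b)
T_b = (26.7·16.7 − 16.0·22.8) / (26.7 − 16.0) = 81.09 / 10.7 = 7.579 °C ≈ 7.6 °C.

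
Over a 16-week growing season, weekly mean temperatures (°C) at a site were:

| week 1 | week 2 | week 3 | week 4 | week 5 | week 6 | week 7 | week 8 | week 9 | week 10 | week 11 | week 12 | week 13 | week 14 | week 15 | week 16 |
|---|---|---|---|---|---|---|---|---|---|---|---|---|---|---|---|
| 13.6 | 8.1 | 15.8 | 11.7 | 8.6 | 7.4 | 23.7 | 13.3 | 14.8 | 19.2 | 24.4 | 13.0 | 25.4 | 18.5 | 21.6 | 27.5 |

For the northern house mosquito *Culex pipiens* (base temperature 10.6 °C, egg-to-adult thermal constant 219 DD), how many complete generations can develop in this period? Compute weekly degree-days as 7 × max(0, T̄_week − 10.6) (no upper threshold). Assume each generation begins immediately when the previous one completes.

3 generations

Weekly DD (7 × max(0, T̄ − 10.6)): 21.0, 0.0, 36.4, 7.7, 0.0, 0.0, 91.7, 18.9, 29.4, 60.2, 96.6, 16.8, 103.6, 55.3, 77.0, 118.3.
Season total = 732.9 DD.
Complete generations = ⌊732.9 / 219⌋ = 3.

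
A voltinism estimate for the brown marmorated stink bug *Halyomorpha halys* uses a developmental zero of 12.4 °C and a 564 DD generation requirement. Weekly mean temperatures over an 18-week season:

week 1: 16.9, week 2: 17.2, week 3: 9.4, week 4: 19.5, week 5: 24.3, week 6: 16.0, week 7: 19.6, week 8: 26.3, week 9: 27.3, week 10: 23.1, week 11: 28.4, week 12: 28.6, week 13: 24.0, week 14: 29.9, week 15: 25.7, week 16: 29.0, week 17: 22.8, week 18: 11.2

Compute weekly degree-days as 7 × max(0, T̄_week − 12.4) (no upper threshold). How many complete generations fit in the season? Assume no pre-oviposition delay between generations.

Weekly DD (7 × max(0, T̄ − 12.4)): 31.5, 33.6, 0.0, 49.7, 83.3, 25.2, 50.4, 97.3, 104.3, 74.9, 112.0, 113.4, 81.2, 122.5, 93.1, 116.2, 72.8, 0.0.
Season total = 1261.4 DD.
Complete generations = ⌊1261.4 / 564⌋ = 2.

2 generations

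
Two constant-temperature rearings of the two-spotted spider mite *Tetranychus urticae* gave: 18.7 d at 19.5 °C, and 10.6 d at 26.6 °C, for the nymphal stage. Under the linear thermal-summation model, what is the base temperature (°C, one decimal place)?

Under the model K = D·(T − T_b), so D₁·(T₁ − T_b) = D₂·(T₂ − T_b).
18.7·(19.5 − T_b) = 10.6·(26.6 − T_b)
T_b = (18.7·19.5 − 10.6·26.6) / (18.7 − 10.6) = 82.69 / 8.1 = 10.209 °C ≈ 10.2 °C.

10.2 °C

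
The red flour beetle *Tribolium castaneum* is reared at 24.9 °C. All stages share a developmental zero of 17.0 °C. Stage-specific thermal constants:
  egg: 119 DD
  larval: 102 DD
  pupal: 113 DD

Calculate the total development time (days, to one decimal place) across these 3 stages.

42.3 days

Daily accumulation at 24.9 °C = 24.9 − 17.0 = 7.9 DD/day.
Total K = 119 + 102 + 113 = 334 DD.
Total duration = 334 / 7.9 = 42.278 ≈ 42.3 days.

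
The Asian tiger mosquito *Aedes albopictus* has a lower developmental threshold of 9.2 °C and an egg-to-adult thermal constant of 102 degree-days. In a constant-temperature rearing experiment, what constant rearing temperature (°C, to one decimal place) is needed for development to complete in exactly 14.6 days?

16.2 °C

Required daily accumulation = 102 / 14.6 = 6.986 DD/day.
T = T_base + 6.986 = 9.2 + 6.986 = 16.186 ≈ 16.2 °C.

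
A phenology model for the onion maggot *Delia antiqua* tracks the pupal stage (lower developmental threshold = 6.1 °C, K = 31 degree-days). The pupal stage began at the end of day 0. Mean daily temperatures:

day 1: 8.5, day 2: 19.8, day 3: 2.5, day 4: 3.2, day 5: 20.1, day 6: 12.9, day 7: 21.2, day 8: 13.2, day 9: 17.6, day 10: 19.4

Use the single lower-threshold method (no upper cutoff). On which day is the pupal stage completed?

Daily DD above 6.1 °C: 2.4, 13.7, 0.0, 0.0, 14.0, 6.8, 15.1, 7.1, 11.5, 13.3.
Cumulative: 2.4, 16.1, 16.1, 16.1, 30.1, 36.9, 52.0, 59.1, 70.6, 83.9.
The total first reaches 31 DD on day 6.

day 6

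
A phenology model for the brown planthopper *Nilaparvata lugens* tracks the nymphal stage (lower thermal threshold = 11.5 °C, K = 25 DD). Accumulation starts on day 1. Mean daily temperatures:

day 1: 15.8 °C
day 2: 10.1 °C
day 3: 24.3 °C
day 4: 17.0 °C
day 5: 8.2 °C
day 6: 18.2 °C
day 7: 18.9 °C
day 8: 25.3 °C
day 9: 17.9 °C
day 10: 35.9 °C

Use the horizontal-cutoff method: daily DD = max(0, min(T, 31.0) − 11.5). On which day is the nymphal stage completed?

day 6

Daily DD above 11.5 °C (capped at 19.5): 4.3, 0.0, 12.8, 5.5, 0.0, 6.7, 7.4, 13.8, 6.4, 19.5.
Cumulative: 4.3, 4.3, 17.1, 22.6, 22.6, 29.3, 36.7, 50.5, 56.9, 76.4.
The total first reaches 25 DD on day 6.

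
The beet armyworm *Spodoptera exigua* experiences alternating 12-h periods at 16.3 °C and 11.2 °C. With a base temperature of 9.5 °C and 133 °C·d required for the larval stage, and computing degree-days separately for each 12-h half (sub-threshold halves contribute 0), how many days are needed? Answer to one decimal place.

31.3 days

Day half: max(0, 16.3 − 9.5) × 0.5 = 6.8 × 0.5 = 3.40 DD.
Night half: max(0, 11.2 − 9.5) × 0.5 = 1.7 × 0.5 = 0.85 DD.
Per 24 h: 4.25 DD/day.
Duration = 133 / 4.25 = 31.294 ≈ 31.3 days.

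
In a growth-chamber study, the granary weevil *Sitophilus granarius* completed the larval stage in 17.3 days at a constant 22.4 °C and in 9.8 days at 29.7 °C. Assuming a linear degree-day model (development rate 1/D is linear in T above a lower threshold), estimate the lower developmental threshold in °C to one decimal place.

Linear rate model ⇒ the product D·(T − T_b) is constant across temperatures.
17.3·(22.4 − T_b) = 9.8·(29.7 − T_b)
T_b = (17.3·22.4 − 9.8·29.7) / (17.3 − 9.8) = 96.46 / 7.5 = 12.861 °C ≈ 12.9 °C.

12.9 °C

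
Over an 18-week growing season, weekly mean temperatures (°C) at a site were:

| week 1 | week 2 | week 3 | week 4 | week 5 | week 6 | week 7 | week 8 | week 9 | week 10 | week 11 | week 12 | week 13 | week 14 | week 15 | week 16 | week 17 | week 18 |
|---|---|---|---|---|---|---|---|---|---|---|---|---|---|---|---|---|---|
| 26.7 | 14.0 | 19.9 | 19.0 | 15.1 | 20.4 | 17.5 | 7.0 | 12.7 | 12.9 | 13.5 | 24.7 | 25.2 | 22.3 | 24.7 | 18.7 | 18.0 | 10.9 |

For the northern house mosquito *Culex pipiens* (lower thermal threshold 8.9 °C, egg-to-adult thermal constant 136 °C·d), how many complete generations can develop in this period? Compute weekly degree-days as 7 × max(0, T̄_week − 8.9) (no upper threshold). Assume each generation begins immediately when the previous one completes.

Weekly DD (7 × max(0, T̄ − 8.9)): 124.6, 35.7, 77.0, 70.7, 43.4, 80.5, 60.2, 0.0, 26.6, 28.0, 32.2, 110.6, 114.1, 93.8, 110.6, 68.6, 63.7, 14.0.
Season total = 1154.3 DD.
Complete generations = ⌊1154.3 / 136⌋ = 8.

8 generations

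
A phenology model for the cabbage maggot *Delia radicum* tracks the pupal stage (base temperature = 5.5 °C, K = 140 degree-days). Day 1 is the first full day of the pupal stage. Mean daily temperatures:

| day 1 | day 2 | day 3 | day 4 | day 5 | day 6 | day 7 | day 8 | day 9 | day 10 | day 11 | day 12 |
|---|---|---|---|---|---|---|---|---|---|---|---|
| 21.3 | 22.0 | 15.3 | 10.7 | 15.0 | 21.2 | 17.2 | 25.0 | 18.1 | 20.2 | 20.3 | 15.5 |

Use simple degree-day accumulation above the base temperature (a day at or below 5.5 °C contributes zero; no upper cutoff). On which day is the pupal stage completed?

Daily DD above 5.5 °C: 15.8, 16.5, 9.8, 5.2, 9.5, 15.7, 11.7, 19.5, 12.6, 14.7, 14.8, 10.0.
Cumulative: 15.8, 32.3, 42.1, 47.3, 56.8, 72.5, 84.2, 103.7, 116.3, 131.0, 145.8, 155.8.
The total first reaches 140 DD on day 11.

day 11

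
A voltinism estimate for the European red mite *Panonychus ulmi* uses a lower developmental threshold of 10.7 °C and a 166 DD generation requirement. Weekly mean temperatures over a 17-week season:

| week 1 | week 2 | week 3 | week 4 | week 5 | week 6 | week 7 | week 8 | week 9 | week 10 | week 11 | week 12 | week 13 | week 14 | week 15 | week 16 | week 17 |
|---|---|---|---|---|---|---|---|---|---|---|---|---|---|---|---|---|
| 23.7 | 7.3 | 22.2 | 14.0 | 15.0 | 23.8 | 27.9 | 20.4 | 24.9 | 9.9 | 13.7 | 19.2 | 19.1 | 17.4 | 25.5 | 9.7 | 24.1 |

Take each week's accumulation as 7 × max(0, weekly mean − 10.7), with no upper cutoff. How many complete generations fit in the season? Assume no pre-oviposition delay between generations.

5 generations

Weekly DD (7 × max(0, T̄ − 10.7)): 91.0, 0.0, 80.5, 23.1, 30.1, 91.7, 120.4, 67.9, 99.4, 0.0, 21.0, 59.5, 58.8, 46.9, 103.6, 0.0, 93.8.
Season total = 987.7 DD.
Complete generations = ⌊987.7 / 166⌋ = 5.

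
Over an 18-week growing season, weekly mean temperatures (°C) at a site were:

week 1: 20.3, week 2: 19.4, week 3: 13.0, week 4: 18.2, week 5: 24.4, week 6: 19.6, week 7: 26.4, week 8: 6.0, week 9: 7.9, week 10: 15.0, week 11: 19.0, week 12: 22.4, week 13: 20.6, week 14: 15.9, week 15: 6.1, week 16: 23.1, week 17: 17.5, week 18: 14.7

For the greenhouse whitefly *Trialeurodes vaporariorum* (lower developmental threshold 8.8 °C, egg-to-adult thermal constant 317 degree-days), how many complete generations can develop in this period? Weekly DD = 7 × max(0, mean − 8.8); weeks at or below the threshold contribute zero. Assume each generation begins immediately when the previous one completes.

3 generations

Weekly DD (7 × max(0, T̄ − 8.8)): 80.5, 74.2, 29.4, 65.8, 109.2, 75.6, 123.2, 0.0, 0.0, 43.4, 71.4, 95.2, 82.6, 49.7, 0.0, 100.1, 60.9, 41.3.
Season total = 1102.5 DD.
Complete generations = ⌊1102.5 / 317⌋ = 3.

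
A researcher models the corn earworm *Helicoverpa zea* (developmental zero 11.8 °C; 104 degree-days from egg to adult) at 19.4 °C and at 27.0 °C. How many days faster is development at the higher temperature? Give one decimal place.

At 19.4 °C: 104 / (19.4 − 11.8) = 104 / 7.6 = 13.684 d.
At 27.0 °C: 104 / (27.0 − 11.8) = 104 / 15.2 = 6.842 d.
Difference = |13.684 − 6.842| = 6.842 ≈ 6.8 days.

6.8 days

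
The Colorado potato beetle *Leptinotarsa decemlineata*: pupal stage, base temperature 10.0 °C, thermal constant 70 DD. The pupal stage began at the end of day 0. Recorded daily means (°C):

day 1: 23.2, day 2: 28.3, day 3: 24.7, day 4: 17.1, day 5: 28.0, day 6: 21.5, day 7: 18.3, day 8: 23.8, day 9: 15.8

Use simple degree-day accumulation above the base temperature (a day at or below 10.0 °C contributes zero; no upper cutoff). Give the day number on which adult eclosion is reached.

Daily DD above 10.0 °C: 13.2, 18.3, 14.7, 7.1, 18.0, 11.5, 8.3, 13.8, 5.8.
Cumulative: 13.2, 31.5, 46.2, 53.3, 71.3, 82.8, 91.1, 104.9, 110.7.
The total first reaches 70 DD on day 5.

day 5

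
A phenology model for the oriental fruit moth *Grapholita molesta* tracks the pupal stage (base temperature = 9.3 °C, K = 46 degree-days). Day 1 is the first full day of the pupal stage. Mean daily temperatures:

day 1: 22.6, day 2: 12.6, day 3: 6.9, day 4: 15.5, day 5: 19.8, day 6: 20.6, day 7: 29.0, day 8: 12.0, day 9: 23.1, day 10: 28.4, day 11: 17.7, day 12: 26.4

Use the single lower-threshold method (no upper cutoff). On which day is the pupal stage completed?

Daily DD above 9.3 °C: 13.3, 3.3, 0.0, 6.2, 10.5, 11.3, 19.7, 2.7, 13.8, 19.1, 8.4, 17.1.
Cumulative: 13.3, 16.6, 16.6, 22.8, 33.3, 44.6, 64.3, 67.0, 80.8, 99.9, 108.3, 125.4.
The total first reaches 46 DD on day 7.

day 7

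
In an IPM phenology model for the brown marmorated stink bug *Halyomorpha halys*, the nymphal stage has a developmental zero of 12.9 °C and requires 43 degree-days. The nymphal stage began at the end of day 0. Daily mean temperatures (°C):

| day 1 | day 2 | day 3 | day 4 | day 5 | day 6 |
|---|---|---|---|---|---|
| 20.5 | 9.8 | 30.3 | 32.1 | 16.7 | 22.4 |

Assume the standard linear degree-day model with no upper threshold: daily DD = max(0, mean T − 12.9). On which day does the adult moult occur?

day 4

Daily DD above 12.9 °C: 7.6, 0.0, 17.4, 19.2, 3.8, 9.5.
Cumulative: 7.6, 7.6, 25.0, 44.2, 48.0, 57.5.
The total first reaches 43 DD on day 4.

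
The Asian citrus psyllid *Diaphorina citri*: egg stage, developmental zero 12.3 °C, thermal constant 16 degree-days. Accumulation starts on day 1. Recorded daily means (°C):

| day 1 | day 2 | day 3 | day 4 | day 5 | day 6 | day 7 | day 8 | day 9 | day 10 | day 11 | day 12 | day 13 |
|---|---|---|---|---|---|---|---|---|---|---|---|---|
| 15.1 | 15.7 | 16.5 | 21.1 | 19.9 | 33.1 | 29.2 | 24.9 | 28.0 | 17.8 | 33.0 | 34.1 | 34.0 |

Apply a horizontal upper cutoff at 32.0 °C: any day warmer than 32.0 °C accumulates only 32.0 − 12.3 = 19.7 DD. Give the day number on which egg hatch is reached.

Daily DD above 12.3 °C (capped at 19.7): 2.8, 3.4, 4.2, 8.8, 7.6, 19.7, 16.9, 12.6, 15.7, 5.5, 19.7, 19.7, 19.7.
Cumulative: 2.8, 6.2, 10.4, 19.2, 26.8, 46.5, 63.4, 76.0, 91.7, 97.2, 116.9, 136.6, 156.3.
The total first reaches 16 DD on day 4.

day 4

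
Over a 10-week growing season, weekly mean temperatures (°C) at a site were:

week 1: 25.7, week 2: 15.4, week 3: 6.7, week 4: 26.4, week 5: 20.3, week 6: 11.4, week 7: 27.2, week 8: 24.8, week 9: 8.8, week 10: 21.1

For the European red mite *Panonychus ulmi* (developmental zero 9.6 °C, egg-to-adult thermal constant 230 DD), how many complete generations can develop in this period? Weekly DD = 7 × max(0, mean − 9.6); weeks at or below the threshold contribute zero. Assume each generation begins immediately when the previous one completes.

Weekly DD (7 × max(0, T̄ − 9.6)): 112.7, 40.6, 0.0, 117.6, 74.9, 12.6, 123.2, 106.4, 0.0, 80.5.
Season total = 668.5 DD.
Complete generations = ⌊668.5 / 230⌋ = 2.

2 generations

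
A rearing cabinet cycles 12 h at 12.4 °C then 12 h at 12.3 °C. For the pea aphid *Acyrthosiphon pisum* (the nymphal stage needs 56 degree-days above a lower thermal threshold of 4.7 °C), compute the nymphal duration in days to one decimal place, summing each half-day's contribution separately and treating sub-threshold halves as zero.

Day half: max(0, 12.4 − 4.7) × 0.5 = 7.7 × 0.5 = 3.85 DD.
Night half: max(0, 12.3 − 4.7) × 0.5 = 7.6 × 0.5 = 3.80 DD.
Per 24 h: 7.65 DD/day.
Duration = 56 / 7.65 = 7.320 ≈ 7.3 days.

7.3 days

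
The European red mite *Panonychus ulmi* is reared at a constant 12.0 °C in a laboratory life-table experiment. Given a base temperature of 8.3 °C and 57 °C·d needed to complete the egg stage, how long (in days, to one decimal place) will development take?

15.4 days

Daily accumulation = 12.0 − 8.3 = 3.7 DD/day.
Duration = 57 / 3.7 = 15.405 ≈ 15.4 days.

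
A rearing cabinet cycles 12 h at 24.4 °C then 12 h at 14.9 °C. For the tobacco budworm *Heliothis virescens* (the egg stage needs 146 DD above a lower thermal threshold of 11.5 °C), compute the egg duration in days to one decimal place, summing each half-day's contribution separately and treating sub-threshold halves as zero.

17.9 days

Day half: max(0, 24.4 − 11.5) × 0.5 = 12.9 × 0.5 = 6.45 DD.
Night half: max(0, 14.9 − 11.5) × 0.5 = 3.4 × 0.5 = 1.70 DD.
Per 24 h: 8.15 DD/day.
Duration = 146 / 8.15 = 17.914 ≈ 17.9 days.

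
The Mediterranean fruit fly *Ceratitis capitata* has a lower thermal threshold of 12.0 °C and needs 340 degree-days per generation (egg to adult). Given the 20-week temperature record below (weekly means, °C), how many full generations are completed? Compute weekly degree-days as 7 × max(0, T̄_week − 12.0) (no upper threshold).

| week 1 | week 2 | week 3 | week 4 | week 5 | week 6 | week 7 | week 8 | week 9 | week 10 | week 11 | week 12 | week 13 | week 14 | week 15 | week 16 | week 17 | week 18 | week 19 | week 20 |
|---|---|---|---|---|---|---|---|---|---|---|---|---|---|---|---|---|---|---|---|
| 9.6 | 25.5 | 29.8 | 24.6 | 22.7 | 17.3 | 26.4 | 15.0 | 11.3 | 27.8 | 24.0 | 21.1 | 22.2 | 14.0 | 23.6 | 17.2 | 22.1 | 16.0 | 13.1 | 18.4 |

Weekly DD (7 × max(0, T̄ − 12.0)): 0.0, 94.5, 124.6, 88.2, 74.9, 37.1, 100.8, 21.0, 0.0, 110.6, 84.0, 63.7, 71.4, 14.0, 81.2, 36.4, 70.7, 28.0, 7.7, 44.8.
Season total = 1153.6 DD.
Complete generations = ⌊1153.6 / 340⌋ = 3.

3 generations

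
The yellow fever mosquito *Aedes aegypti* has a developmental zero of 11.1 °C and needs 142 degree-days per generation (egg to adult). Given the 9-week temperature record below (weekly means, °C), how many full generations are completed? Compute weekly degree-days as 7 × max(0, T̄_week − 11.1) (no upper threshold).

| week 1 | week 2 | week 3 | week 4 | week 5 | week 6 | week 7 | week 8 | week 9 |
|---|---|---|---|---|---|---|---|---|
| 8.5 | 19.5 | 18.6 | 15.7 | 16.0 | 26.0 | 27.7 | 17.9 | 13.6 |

Weekly DD (7 × max(0, T̄ − 11.1)): 0.0, 58.8, 52.5, 32.2, 34.3, 104.3, 116.2, 47.6, 17.5.
Season total = 463.4 DD.
Complete generations = ⌊463.4 / 142⌋ = 3.

3 generations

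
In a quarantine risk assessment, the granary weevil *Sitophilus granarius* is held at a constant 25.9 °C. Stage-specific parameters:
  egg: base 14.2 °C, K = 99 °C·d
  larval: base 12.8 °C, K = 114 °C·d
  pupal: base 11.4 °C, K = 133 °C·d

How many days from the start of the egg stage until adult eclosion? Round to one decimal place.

26.3 days

egg: 99 / (25.9 − 14.2) = 99 / 11.7 = 8.462 d.
larval: 114 / (25.9 − 12.8) = 114 / 13.1 = 8.702 d.
pupal: 133 / (25.9 − 11.4) = 133 / 14.5 = 9.172 d.
Sum = 26.336 ≈ 26.3 days.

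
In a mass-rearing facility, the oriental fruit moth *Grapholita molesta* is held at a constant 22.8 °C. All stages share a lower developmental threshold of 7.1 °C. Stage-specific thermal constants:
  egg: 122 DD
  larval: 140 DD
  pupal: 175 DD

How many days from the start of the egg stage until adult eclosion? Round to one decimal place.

27.8 days

Daily accumulation at 22.8 °C = 22.8 − 7.1 = 15.7 DD/day.
Total K = 122 + 140 + 175 = 437 DD.
Total duration = 437 / 15.7 = 27.834 ≈ 27.8 days.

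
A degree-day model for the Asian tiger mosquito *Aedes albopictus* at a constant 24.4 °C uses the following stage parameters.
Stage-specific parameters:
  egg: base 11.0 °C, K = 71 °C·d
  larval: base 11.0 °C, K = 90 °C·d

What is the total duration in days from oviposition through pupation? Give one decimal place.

12.0 days

egg: 71 / (24.4 − 11.0) = 71 / 13.4 = 5.299 d.
larval: 90 / (24.4 − 11.0) = 90 / 13.4 = 6.716 d.
Sum = 12.015 ≈ 12.0 days.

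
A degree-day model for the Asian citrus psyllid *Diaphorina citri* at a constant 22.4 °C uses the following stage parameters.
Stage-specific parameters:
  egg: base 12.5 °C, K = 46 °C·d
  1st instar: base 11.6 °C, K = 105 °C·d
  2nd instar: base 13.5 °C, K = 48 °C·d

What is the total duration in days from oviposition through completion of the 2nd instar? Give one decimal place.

egg: 46 / (22.4 − 12.5) = 46 / 9.9 = 4.646 d.
1st instar: 105 / (22.4 − 11.6) = 105 / 10.8 = 9.722 d.
2nd instar: 48 / (22.4 − 13.5) = 48 / 8.9 = 5.393 d.
Sum = 19.762 ≈ 19.8 days.

19.8 days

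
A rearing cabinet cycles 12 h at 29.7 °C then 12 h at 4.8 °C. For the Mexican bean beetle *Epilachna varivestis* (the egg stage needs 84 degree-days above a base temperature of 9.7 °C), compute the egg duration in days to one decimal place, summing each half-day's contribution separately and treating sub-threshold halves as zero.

Day half: max(0, 29.7 − 9.7) × 0.5 = 20.0 × 0.5 = 10.00 DD.
Night half: max(0, 4.8 − 9.7) × 0.5 = 0.0 × 0.5 = 0.00 DD.
Per 24 h: 10.00 DD/day.
Duration = 84 / 10.00 = 8.400 ≈ 8.4 days.

8.4 days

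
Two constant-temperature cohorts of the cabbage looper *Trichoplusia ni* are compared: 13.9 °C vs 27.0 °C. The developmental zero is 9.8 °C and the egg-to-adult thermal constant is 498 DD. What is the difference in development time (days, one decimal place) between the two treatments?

At 13.9 °C: 498 / (13.9 − 9.8) = 498 / 4.1 = 121.463 d.
At 27.0 °C: 498 / (27.0 − 9.8) = 498 / 17.2 = 28.953 d.
Difference = |121.463 − 28.953| = 92.510 ≈ 92.5 days.

92.5 days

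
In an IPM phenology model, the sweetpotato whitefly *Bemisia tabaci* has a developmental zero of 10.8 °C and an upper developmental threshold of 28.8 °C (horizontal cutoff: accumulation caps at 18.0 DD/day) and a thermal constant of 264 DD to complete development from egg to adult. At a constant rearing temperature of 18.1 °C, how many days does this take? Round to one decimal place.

Daily accumulation = 18.1 − 10.8 = 7.3 DD/day.
Duration = 264 / 7.3 = 36.164 ≈ 36.2 days.

36.2 days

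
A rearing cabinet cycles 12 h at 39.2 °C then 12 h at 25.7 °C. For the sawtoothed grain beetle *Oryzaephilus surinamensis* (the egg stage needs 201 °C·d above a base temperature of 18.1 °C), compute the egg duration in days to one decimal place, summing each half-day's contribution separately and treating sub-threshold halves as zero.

14.0 days

Day half: max(0, 39.2 − 18.1) × 0.5 = 21.1 × 0.5 = 10.55 DD.
Night half: max(0, 25.7 − 18.1) × 0.5 = 7.6 × 0.5 = 3.80 DD.
Per 24 h: 14.35 DD/day.
Duration = 201 / 14.35 = 14.007 ≈ 14.0 days.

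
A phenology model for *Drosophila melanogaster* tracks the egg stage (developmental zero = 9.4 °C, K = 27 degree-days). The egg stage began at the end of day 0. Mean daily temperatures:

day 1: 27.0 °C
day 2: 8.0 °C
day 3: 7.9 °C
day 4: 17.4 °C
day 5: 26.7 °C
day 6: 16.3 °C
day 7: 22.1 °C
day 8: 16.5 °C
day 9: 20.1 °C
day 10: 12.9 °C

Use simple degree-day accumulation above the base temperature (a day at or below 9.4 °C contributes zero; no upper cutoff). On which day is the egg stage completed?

Daily DD above 9.4 °C: 17.6, 0.0, 0.0, 8.0, 17.3, 6.9, 12.7, 7.1, 10.7, 3.5.
Cumulative: 17.6, 17.6, 17.6, 25.6, 42.9, 49.8, 62.5, 69.6, 80.3, 83.8.
The total first reaches 27 DD on day 5.

day 5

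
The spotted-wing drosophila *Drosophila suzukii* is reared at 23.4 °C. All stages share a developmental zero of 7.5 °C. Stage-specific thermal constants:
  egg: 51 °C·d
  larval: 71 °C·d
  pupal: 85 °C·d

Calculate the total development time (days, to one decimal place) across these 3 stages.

Daily accumulation at 23.4 °C = 23.4 − 7.5 = 15.9 DD/day.
Total K = 51 + 71 + 85 = 207 DD.
Total duration = 207 / 15.9 = 13.019 ≈ 13.0 days.

13.0 days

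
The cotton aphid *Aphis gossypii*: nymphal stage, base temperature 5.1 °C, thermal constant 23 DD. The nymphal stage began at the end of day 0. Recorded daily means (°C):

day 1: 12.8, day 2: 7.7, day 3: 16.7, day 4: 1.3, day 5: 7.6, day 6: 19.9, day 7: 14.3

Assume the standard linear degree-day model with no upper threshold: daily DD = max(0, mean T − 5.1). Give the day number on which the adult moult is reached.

day 5

Daily DD above 5.1 °C: 7.7, 2.6, 11.6, 0.0, 2.5, 14.8, 9.2.
Cumulative: 7.7, 10.3, 21.9, 21.9, 24.4, 39.2, 48.4.
The total first reaches 23 DD on day 5.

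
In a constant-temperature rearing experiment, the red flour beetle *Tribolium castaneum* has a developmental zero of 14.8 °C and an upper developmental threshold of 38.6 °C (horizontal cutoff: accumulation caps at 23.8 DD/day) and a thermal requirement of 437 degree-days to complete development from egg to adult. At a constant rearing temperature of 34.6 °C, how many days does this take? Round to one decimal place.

22.1 days

Daily accumulation = 34.6 − 14.8 = 19.8 DD/day.
Duration = 437 / 19.8 = 22.071 ≈ 22.1 days.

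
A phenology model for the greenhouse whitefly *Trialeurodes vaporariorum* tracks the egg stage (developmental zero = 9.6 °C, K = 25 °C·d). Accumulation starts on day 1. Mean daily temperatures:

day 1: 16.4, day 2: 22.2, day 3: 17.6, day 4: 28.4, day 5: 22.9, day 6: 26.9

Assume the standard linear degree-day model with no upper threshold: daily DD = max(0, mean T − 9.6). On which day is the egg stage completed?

Daily DD above 9.6 °C: 6.8, 12.6, 8.0, 18.8, 13.3, 17.3.
Cumulative: 6.8, 19.4, 27.4, 46.2, 59.5, 76.8.
The total first reaches 25 DD on day 3.

day 3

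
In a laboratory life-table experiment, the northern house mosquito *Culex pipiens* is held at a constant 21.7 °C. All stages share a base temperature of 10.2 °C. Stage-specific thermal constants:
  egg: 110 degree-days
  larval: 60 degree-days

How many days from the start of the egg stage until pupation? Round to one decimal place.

14.8 days

Daily accumulation at 21.7 °C = 21.7 − 10.2 = 11.5 DD/day.
Total K = 110 + 60 = 170 DD.
Total duration = 170 / 11.5 = 14.783 ≈ 14.8 days.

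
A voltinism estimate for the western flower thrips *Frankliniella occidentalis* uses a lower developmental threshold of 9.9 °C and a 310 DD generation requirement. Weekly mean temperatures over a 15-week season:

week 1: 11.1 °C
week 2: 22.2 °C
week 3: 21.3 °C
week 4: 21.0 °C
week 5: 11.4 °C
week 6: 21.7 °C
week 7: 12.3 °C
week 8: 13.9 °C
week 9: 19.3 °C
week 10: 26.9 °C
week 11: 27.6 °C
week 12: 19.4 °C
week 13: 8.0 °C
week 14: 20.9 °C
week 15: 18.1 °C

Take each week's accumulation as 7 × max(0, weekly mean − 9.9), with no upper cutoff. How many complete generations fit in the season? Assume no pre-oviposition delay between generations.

2 generations

Weekly DD (7 × max(0, T̄ − 9.9)): 8.4, 86.1, 79.8, 77.7, 10.5, 82.6, 16.8, 28.0, 65.8, 119.0, 123.9, 66.5, 0.0, 77.0, 57.4.
Season total = 899.5 DD.
Complete generations = ⌊899.5 / 310⌋ = 2.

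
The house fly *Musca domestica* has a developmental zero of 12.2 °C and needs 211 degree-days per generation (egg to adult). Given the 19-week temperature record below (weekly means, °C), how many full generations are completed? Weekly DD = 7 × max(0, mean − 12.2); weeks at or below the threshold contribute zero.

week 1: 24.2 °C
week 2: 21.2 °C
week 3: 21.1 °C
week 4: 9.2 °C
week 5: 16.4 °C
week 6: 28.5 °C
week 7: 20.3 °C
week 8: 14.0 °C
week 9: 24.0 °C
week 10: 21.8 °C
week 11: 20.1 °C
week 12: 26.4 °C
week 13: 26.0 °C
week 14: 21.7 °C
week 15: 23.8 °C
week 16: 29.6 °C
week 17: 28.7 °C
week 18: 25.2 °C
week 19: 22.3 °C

6 generations

Weekly DD (7 × max(0, T̄ − 12.2)): 84.0, 63.0, 62.3, 0.0, 29.4, 114.1, 56.7, 12.6, 82.6, 67.2, 55.3, 99.4, 96.6, 66.5, 81.2, 121.8, 115.5, 91.0, 70.7.
Season total = 1369.9 DD.
Complete generations = ⌊1369.9 / 211⌋ = 6.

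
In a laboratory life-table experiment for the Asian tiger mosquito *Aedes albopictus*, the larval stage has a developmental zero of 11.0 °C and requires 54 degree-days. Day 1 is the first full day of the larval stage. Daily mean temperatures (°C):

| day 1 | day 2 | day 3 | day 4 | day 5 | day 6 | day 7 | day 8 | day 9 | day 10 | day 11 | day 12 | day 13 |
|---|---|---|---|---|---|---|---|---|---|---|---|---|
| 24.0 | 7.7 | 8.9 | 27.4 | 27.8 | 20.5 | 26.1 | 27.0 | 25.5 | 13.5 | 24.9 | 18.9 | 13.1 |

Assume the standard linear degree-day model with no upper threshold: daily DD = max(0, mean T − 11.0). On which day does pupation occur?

day 6

Daily DD above 11.0 °C: 13.0, 0.0, 0.0, 16.4, 16.8, 9.5, 15.1, 16.0, 14.5, 2.5, 13.9, 7.9, 2.1.
Cumulative: 13.0, 13.0, 13.0, 29.4, 46.2, 55.7, 70.8, 86.8, 101.3, 103.8, 117.7, 125.6, 127.7.
The total first reaches 54 DD on day 6.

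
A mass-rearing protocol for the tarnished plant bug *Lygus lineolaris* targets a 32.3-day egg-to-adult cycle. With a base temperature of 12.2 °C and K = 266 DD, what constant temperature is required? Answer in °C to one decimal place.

Required daily accumulation = 266 / 32.3 = 8.235 DD/day.
T = T_base + 8.235 = 12.2 + 8.235 = 20.435 ≈ 20.4 °C.

20.4 °C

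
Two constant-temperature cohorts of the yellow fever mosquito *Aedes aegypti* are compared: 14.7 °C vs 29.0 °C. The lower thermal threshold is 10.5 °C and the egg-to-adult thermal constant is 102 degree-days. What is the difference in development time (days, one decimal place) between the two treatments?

18.8 days

At 14.7 °C: 102 / (14.7 − 10.5) = 102 / 4.2 = 24.286 d.
At 29.0 °C: 102 / (29.0 − 10.5) = 102 / 18.5 = 5.514 d.
Difference = |24.286 − 5.514| = 18.772 ≈ 18.8 days.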